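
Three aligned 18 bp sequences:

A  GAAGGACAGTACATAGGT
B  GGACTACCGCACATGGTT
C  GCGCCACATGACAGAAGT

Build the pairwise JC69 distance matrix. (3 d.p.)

d(A,B) = 0.548, d(A,C) = 0.673, d(B,C) = 1.012

A–B: 7/18 sites differ → p ≈ 0.388889, d = −0.75 ln(1 − 0.518519) = 0.548166 ≈ 0.548.
A–C: 8/18 sites differ → p ≈ 0.444444, d = −0.75 ln(1 − 0.592592) = 0.673455 ≈ 0.673.
B–C: 10/18 sites differ → p ≈ 0.555556, d = −0.75 ln(1 − 0.740741) = 1.012446 ≈ 1.012.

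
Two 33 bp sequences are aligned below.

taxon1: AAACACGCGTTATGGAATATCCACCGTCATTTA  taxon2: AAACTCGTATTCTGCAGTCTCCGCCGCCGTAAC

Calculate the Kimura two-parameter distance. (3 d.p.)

0.567

Of 33 sites, 6 differences are transitions and 7 are transversions, so P = 6/33 ≈ 0.181818 and Q = 7/33 ≈ 0.212121.
Under the Kimura two-parameter model, d = −½ ln(1 − 2P − Q) − ¼ ln(1 − 2Q).
1 − 2P − Q = 0.424243, giving −½ ln(0.424243) = 0.428724.
1 − 2Q = 0.575758, giving −¼ ln(0.575758) = 0.138017.
d = 0.428724 + 0.138017 = 0.566741.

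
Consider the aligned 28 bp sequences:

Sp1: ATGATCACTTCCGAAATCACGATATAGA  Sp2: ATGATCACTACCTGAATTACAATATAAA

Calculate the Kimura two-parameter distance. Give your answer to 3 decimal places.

Of 28 sites, 4 differences are transitions and 2 are transversions, so P = 4/28 ≈ 0.142857 and Q = 2/28 ≈ 0.071429.
Under the Kimura two-parameter model, d = −½ ln(1 − 2P − Q) − ¼ ln(1 − 2Q).
1 − 2P − Q = 0.642857, giving −½ ln(0.642857) = 0.220916.
1 − 2Q = 0.857142, giving −¼ ln(0.857142) = 0.038538.
d = 0.220916 + 0.038538 = 0.259454.

0.259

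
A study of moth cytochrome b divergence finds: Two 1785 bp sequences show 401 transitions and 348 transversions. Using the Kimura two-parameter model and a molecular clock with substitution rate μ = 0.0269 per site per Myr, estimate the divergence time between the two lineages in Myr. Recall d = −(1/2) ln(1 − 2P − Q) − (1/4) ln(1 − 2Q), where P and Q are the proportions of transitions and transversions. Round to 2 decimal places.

P = 401/1785 ≈ 0.22465 and Q = 348/1785 ≈ 0.194958.
Under the Kimura two-parameter model, d = −½ ln(1 − 2P − Q) − ¼ ln(1 − 2Q).
1 − 2P − Q = 0.355742, giving −½ ln(0.355742) = 0.516775.
1 − 2Q = 0.610084, giving −¼ ln(0.610084) = 0.123540.
d = 0.516775 + 0.123540 = 0.640315.
Under a molecular clock d = 2μt, so t = d/(2μ) = 0.640315 / (2 × 0.0269) = 11.90 Myr.

11.90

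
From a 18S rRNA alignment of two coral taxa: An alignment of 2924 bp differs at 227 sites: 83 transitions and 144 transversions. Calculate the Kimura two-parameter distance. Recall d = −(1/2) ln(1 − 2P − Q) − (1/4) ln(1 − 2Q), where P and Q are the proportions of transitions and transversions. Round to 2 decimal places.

P = 83/2924 ≈ 0.028386 and Q = 144/2924 ≈ 0.049248.
Under the Kimura two-parameter model, d = −½ ln(1 − 2P − Q) − ¼ ln(1 − 2Q).
1 − 2P − Q = 0.89398, giving −½ ln(0.89398) = 0.056036.
1 − 2Q = 0.901504, giving −¼ ln(0.901504) = 0.025923.
d = 0.056036 + 0.025923 = 0.081959.

0.08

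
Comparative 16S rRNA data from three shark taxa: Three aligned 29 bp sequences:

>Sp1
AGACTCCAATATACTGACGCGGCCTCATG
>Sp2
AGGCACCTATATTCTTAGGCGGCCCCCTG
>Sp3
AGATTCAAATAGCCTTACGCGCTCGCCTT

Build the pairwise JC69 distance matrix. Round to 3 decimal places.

Sp1–Sp2: 8/29 sites differ → p ≈ 0.275862, d = −0.75 ln(1 − 0.367816) = 0.343931 ≈ 0.344.
Sp1–Sp3: 10/29 sites differ → p ≈ 0.344828, d = −0.75 ln(1 − 0.459771) = 0.461822 ≈ 0.462.
Sp2–Sp3: 12/29 sites differ → p ≈ 0.413793, d = −0.75 ln(1 − 0.551724) = 0.601760 ≈ 0.602.

d(Sp1,Sp2) = 0.344, d(Sp1,Sp3) = 0.462, d(Sp2,Sp3) = 0.602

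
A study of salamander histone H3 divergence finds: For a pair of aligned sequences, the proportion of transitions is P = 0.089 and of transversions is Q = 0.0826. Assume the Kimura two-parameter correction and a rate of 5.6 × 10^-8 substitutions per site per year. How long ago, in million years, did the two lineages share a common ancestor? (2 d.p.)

Under the Kimura two-parameter model, d = −½ ln(1 − 2P − Q) − ¼ ln(1 − 2Q).
1 − 2P − Q = 0.7394, giving −½ ln(0.7394) = 0.150958.
1 − 2Q = 0.8348, giving −¼ ln(0.8348) = 0.045141.
d = 0.150958 + 0.045141 = 0.196099.
Under a molecular clock d = 2μt, so t = d/(2μ) = 0.196099 / (2 × 5.6 × 10^-8) = 1.75 million years.

1.75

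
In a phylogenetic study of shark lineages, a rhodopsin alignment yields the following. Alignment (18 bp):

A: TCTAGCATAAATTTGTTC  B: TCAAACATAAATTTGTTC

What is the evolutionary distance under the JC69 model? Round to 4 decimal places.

The sequences differ at 2 of 18 sites (3, 5), so p = 2/18 ≈ 0.111111.
d = −(3/4) ln(1 − 4p/3) = −0.75 ln(1 − 0.148148) = −0.75 ln(0.851852)
  = −0.75 × (-0.160342) = 0.120257 substitutions/site.

0.1203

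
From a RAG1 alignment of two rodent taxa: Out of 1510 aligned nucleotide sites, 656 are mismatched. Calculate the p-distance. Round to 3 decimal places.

p = 656/1510 = 0.434437… ≈ 0.434 (to 3 d.p.).

0.434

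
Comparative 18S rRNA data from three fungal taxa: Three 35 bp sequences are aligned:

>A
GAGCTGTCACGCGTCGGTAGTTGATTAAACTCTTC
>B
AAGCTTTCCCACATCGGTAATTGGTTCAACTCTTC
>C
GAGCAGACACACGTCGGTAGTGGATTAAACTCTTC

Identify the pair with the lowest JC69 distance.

A–B: 8/35 differ, p = 0.229, d = 0.273.
A–C: 4/35 differ, p = 0.114, d = 0.124.
B–C: 10/35 differ, p = 0.286, d = 0.360.
The smallest distance is between A and C.

A and C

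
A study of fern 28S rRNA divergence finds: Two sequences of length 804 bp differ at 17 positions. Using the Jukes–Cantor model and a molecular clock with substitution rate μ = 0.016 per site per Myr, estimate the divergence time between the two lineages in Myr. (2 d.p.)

p = 17/804 ≈ 0.021144.
d = −(3/4) ln(1 − 4p/3) = −0.75 ln(1 − 0.028192) = −0.75 ln(0.971808)
  = −0.75 × (-0.028597) = 0.021448 substitutions/site.
Under a molecular clock d = 2μt, so t = d/(2μ) = 0.021448 / (2 × 0.016) = 0.67 Myr.

0.67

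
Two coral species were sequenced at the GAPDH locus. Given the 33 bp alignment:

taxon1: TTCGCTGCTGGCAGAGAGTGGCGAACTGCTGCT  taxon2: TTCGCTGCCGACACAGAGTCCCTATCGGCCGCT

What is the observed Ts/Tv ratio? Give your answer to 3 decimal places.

Transitions are A↔G and C↔T; transversions are all other mismatches.
Transitions: 3. Transversions: 6.
R = 3/6 = 0.500.

0.500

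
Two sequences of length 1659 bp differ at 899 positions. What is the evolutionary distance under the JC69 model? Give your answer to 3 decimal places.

0.962

p = 899/1659 ≈ 0.541893.
d = −(3/4) ln(1 − 4p/3) = −0.75 ln(1 − 0.722524) = −0.75 ln(0.277476)
  = −0.75 × (-1.282021) = 0.961516 substitutions/site.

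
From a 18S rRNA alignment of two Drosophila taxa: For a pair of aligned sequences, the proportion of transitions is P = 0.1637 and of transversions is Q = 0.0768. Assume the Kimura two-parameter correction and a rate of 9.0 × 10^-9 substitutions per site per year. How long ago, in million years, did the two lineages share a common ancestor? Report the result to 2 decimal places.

16.70

Under the Kimura two-parameter model, d = −½ ln(1 − 2P − Q) − ¼ ln(1 − 2Q).
1 − 2P − Q = 0.5958, giving −½ ln(0.5958) = 0.258925.
1 − 2Q = 0.8464, giving −¼ ln(0.8464) = 0.041691.
d = 0.258925 + 0.041691 = 0.300616.
Under a molecular clock d = 2μt, so t = d/(2μ) = 0.300616 / (2 × 9.0 × 10^-9) = 16.70 million years.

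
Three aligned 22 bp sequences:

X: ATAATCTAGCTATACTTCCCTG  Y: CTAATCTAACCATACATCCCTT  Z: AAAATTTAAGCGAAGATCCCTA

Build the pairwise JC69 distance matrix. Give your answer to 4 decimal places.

d(X,Y) = 0.2708, d(X,Z) = 0.6987, d(Y,Z) = 0.4975

X–Y: 5/22 sites differ → p ≈ 0.227273, d = −0.75 ln(1 − 0.303031) = 0.270761 ≈ 0.2708.
X–Z: 10/22 sites differ → p ≈ 0.454545, d = −0.75 ln(1 − 0.60606) = 0.698667 ≈ 0.6987.
Y–Z: 8/22 sites differ → p ≈ 0.363636, d = −0.75 ln(1 − 0.484848) = 0.497470 ≈ 0.4975.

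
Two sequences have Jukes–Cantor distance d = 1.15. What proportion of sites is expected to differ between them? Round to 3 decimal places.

p = (3/4)(1 − e^(−4d/3)) = 0.75 × (1 − e^(-1.533333)) = 0.75 × (1 − 0.215815) = 0.588139.

0.588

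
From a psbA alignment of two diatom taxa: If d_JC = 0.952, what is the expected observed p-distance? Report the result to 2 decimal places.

p = (3/4)(1 − e^(−4d/3)) = 0.75 × (1 − e^(-1.269333)) = 0.75 × (1 − 0.281019) = 0.539236.

0.54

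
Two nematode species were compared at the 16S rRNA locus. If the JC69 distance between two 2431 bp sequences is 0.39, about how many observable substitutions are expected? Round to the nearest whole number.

739

Invert JC69: p = (3/4)(1 − e^(−4d/3)) = 0.75 × (1 − e^(-0.52)) = 0.75 × (1 − 0.594521) = 0.304109.
Expected differing sites = pL ≈ 0.304109 × 2431 = 739.288979 ≈ 739.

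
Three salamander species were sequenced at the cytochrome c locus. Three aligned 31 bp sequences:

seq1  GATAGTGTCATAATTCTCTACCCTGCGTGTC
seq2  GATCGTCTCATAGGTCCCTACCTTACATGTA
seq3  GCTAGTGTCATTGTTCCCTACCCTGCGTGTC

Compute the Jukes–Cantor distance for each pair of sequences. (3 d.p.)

seq1–seq2: 9/31 sites differ → p ≈ 0.290323, d = −0.75 ln(1 − 0.387097) = 0.367161 ≈ 0.367.
seq1–seq3: 4/31 sites differ → p ≈ 0.129032, d = −0.75 ln(1 − 0.172043) = 0.141596 ≈ 0.142.
seq2–seq3: 9/31 sites differ → p ≈ 0.290323, d = −0.75 ln(1 − 0.387097) = 0.367161 ≈ 0.367.

d(seq1,seq2) = 0.367, d(seq1,seq3) = 0.142, d(seq2,seq3) = 0.367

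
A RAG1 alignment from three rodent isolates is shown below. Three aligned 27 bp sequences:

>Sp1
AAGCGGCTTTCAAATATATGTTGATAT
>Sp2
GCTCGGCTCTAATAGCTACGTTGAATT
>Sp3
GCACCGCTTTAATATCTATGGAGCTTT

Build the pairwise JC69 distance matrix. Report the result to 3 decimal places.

Sp1–Sp2: 11/27 sites differ → p ≈ 0.407407, d = −0.75 ln(1 − 0.543209) = 0.587647 ≈ 0.588.
Sp1–Sp3: 11/27 sites differ → p ≈ 0.407407, d = −0.75 ln(1 − 0.543209) = 0.587647 ≈ 0.588.
Sp2–Sp3: 9/27 sites differ → p ≈ 0.333333, d = −0.75 ln(1 − 0.444444) = 0.440839 ≈ 0.441.

d(Sp1,Sp2) = 0.588, d(Sp1,Sp3) = 0.588, d(Sp2,Sp3) = 0.441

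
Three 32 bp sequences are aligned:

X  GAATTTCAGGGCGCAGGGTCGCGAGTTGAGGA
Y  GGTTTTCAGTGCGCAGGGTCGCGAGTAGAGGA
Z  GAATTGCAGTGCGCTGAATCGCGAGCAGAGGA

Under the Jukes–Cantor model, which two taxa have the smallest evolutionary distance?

X and Y

X–Y: 4/32 differ, p = 0.125, d = 0.137.
X–Z: 7/32 differ, p = 0.219, d = 0.259.
Y–Z: 7/32 differ, p = 0.219, d = 0.259.
The smallest distance is between X and Y.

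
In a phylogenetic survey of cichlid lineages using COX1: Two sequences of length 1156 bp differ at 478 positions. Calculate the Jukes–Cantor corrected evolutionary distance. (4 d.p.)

0.6011

p = 478/1156 ≈ 0.413495.
d = −(3/4) ln(1 − 4p/3) = −0.75 ln(1 − 0.551327) = −0.75 ln(0.448673)
  = −0.75 × (-0.801461) = 0.601096 substitutions/site.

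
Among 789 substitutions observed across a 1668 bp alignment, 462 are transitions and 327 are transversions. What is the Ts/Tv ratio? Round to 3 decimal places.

R = 462/327 = 1.412844… ≈ 1.413 (to 3 d.p.).

1.413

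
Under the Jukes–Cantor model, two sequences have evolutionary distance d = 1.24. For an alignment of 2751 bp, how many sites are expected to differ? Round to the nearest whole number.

1668

Invert JC69: p = (3/4)(1 − e^(−4d/3)) = 0.75 × (1 − e^(-1.653333)) = 0.75 × (1 − 0.191411) = 0.606442.
Expected differing sites = pL ≈ 0.606442 × 2751 = 1668.321942 ≈ 1668.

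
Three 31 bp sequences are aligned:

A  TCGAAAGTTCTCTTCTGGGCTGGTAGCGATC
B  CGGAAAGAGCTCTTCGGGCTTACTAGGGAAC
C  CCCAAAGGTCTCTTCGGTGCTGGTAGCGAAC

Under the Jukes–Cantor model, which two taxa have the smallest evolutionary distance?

A–B: 11/31 differ, p = 0.355, d = 0.481.
A–C: 6/31 differ, p = 0.194, d = 0.224.
B–C: 10/31 differ, p = 0.323, d = 0.422.
The smallest distance is between A and C.

A and C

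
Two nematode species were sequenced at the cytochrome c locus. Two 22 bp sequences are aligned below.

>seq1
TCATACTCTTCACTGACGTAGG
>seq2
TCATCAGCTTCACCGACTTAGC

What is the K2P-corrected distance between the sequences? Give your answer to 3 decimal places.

0.343

Of 22 sites, 1 differences are transitions and 5 are transversions, so P = 1/22 ≈ 0.045455 and Q = 5/22 ≈ 0.227273.
Under the Kimura two-parameter model, d = −½ ln(1 − 2P − Q) − ¼ ln(1 − 2Q).
1 − 2P − Q = 0.681817, giving −½ ln(0.681817) = 0.191497.
1 − 2Q = 0.545454, giving −¼ ln(0.545454) = 0.151534.
d = 0.191497 + 0.151534 = 0.343031.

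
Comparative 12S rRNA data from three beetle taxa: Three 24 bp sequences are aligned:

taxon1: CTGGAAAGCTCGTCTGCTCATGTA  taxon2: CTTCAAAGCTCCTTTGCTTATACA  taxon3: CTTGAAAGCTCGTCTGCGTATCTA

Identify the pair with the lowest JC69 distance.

taxon1–taxon2: 7/24 differ, p = 0.292, d = 0.369.
taxon1–taxon3: 4/24 differ, p = 0.167, d = 0.188.
taxon2–taxon3: 6/24 differ, p = 0.250, d = 0.304.
The smallest distance is between taxon1 and taxon3.

taxon1 and taxon3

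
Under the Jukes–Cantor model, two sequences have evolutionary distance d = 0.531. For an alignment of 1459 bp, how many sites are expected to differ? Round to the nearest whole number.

Invert JC69: p = (3/4)(1 − e^(−4d/3)) = 0.75 × (1 − e^(-0.708)) = 0.75 × (1 − 0.492628) = 0.380529.
Expected differing sites = pL ≈ 0.380529 × 1459 = 555.191811 ≈ 555.

555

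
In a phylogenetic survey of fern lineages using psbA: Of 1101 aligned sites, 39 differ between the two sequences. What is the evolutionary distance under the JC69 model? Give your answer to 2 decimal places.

0.04

p = 39/1101 ≈ 0.035422.
d = −(3/4) ln(1 − 4p/3) = −0.75 ln(1 − 0.047229) = −0.75 ln(0.952771)
  = −0.75 × (-0.048381) = 0.036286 substitutions/site.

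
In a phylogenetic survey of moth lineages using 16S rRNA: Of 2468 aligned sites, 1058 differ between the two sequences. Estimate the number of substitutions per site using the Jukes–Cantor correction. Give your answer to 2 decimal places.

0.64

p = 1058/2468 ≈ 0.428687.
d = −(3/4) ln(1 − 4p/3) = −0.75 ln(1 − 0.571583) = −0.75 ln(0.428417)
  = −0.75 × (-0.847658) = 0.635744 substitutions/site.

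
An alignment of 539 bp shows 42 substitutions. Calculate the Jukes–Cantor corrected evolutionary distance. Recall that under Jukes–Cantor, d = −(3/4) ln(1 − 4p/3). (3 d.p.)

p = 42/539 ≈ 0.077922.
d = −(3/4) ln(1 − 4p/3) = −0.75 ln(1 − 0.103896) = −0.75 ln(0.896104)
  = −0.75 × (-0.109699) = 0.082274 substitutions/site.

0.082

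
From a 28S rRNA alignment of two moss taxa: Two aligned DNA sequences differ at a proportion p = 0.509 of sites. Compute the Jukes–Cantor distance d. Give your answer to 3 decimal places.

0.851

d = −(3/4) ln(1 − 4p/3) = −0.75 ln(1 − 0.678667) = −0.75 ln(0.321333)
  = −0.75 × (-1.135277) = 0.851458 substitutions/site.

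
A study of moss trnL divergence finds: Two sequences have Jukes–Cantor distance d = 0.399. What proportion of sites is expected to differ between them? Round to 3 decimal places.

p = (3/4)(1 − e^(−4d/3)) = 0.75 × (1 − e^(-0.532)) = 0.75 × (1 − 0.587429) = 0.309428.

0.309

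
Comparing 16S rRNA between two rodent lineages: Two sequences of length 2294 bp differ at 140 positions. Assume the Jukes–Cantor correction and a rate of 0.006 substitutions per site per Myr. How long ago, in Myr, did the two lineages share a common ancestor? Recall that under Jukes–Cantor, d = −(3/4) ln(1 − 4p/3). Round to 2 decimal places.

5.30

p = 140/2294 ≈ 0.061029.
d = −(3/4) ln(1 − 4p/3) = −0.75 ln(1 − 0.081372) = −0.75 ln(0.918628)
  = −0.75 × (-0.084874) = 0.063656 substitutions/site.
Under a molecular clock d = 2μt, so t = d/(2μ) = 0.063656 / (2 × 0.006) = 5.30 Myr.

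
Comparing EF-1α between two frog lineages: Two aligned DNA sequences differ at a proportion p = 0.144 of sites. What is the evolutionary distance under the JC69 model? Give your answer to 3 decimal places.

d = −(3/4) ln(1 − 4p/3) = −0.75 ln(1 − 0.192) = −0.75 ln(0.808)
  = −0.75 × (-0.213193) = 0.159895 substitutions/site.

0.160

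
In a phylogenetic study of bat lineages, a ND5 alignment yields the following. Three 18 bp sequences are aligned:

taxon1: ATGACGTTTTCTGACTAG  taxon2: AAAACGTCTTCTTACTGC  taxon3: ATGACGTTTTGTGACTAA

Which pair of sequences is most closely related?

taxon1 and taxon3

taxon1–taxon2: 6/18 differ, p = 0.333, d = 0.441.
taxon1–taxon3: 2/18 differ, p = 0.111, d = 0.120.
taxon2–taxon3: 7/18 differ, p = 0.389, d = 0.548.
The smallest distance is between taxon1 and taxon3.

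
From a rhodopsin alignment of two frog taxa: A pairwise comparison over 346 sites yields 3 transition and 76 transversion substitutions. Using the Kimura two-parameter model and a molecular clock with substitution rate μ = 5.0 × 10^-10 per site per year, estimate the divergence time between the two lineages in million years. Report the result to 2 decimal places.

P = 3/346 ≈ 0.008671 and Q = 76/346 ≈ 0.219653.
Under the Kimura two-parameter model, d = −½ ln(1 − 2P − Q) − ¼ ln(1 − 2Q).
1 − 2P − Q = 0.763005, giving −½ ln(0.763005) = 0.135245.
1 − 2Q = 0.560694, giving −¼ ln(0.560694) = 0.144645.
d = 0.135245 + 0.144645 = 0.279890.
Under a molecular clock d = 2μt, so t = d/(2μ) = 0.279890 / (2 × 5.0 × 10^-10) = 279.89 million years.

279.89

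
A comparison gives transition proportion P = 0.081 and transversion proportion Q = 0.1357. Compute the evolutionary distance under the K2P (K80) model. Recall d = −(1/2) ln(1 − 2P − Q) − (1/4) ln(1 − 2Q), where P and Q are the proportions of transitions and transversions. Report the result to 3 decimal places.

0.256

Under the Kimura two-parameter model, d = −½ ln(1 − 2P − Q) − ¼ ln(1 − 2Q).
1 − 2P − Q = 0.7023, giving −½ ln(0.7023) = 0.176697.
1 − 2Q = 0.7286, giving −¼ ln(0.7286) = 0.079158.
d = 0.176697 + 0.079158 = 0.255855.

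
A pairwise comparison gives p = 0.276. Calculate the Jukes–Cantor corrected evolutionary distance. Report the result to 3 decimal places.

d = −(3/4) ln(1 − 4p/3) = −0.75 ln(1 − 0.368) = −0.75 ln(0.632)
  = −0.75 × (-0.458866) = 0.344150 substitutions/site.

0.344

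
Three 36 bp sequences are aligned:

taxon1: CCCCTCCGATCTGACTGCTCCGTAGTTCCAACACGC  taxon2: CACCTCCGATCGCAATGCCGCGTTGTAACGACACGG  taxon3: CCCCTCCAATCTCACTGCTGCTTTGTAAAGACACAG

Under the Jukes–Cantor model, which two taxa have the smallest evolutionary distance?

taxon1–taxon2: 11/36 differ, p = 0.306, d = 0.392.
taxon1–taxon3: 11/36 differ, p = 0.306, d = 0.392.
taxon2–taxon3: 8/36 differ, p = 0.222, d = 0.264.
The smallest distance is between taxon2 and taxon3.

taxon2 and taxon3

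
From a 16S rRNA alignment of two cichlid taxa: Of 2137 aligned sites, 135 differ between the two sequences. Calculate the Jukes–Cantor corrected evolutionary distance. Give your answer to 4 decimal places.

p = 135/2137 ≈ 0.063173.
d = −(3/4) ln(1 − 4p/3) = −0.75 ln(1 − 0.084231) = −0.75 ln(0.915769)
  = −0.75 × (-0.087991) = 0.065993 substitutions/site.

0.0660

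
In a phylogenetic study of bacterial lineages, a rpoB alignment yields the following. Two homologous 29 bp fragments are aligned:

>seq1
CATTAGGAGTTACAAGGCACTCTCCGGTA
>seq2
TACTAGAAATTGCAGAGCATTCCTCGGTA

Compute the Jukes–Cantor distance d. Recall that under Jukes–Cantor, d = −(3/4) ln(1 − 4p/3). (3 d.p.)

The sequences differ at 10 of 29 sites (1, 3, 7, 9, 12, 15, 16, 20, 23, 24), so p = 10/29 ≈ 0.344828.
d = −(3/4) ln(1 − 4p/3) = −0.75 ln(1 − 0.459771) = −0.75 ln(0.540229)
  = −0.75 × (-0.615762) = 0.461822 substitutions/site.

0.462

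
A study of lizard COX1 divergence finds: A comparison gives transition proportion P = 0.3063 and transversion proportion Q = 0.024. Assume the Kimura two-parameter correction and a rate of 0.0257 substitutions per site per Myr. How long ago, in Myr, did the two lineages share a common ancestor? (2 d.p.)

10.09

Under the Kimura two-parameter model, d = −½ ln(1 − 2P − Q) − ¼ ln(1 − 2Q).
1 − 2P − Q = 0.3634, giving −½ ln(0.3634) = 0.506126.
1 − 2Q = 0.952, giving −¼ ln(0.952) = 0.012298.
d = 0.506126 + 0.012298 = 0.518424.
Under a molecular clock d = 2μt, so t = d/(2μ) = 0.518424 / (2 × 0.0257) = 10.09 Myr.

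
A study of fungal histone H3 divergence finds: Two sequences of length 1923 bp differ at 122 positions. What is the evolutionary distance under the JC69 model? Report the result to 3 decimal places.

0.066

p = 122/1923 ≈ 0.063443.
d = −(3/4) ln(1 − 4p/3) = −0.75 ln(1 − 0.084591) = −0.75 ln(0.915409)
  = −0.75 × (-0.088384) = 0.066288 substitutions/site.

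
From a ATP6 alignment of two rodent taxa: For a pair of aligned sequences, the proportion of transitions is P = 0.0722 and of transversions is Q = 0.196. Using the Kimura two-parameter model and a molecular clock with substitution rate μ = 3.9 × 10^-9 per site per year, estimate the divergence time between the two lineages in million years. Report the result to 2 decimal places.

Under the Kimura two-parameter model, d = −½ ln(1 − 2P − Q) − ¼ ln(1 − 2Q).
1 − 2P − Q = 0.6596, giving −½ ln(0.6596) = 0.208061.
1 − 2Q = 0.608, giving −¼ ln(0.608) = 0.124395.
d = 0.208061 + 0.124395 = 0.332456.
Under a molecular clock d = 2μt, so t = d/(2μ) = 0.332456 / (2 × 3.9 × 10^-9) = 42.62 million years.

42.62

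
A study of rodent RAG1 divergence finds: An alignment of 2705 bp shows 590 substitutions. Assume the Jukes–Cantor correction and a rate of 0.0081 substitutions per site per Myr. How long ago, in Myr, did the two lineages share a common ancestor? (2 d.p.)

15.91

p = 590/2705 ≈ 0.218115.
d = −(3/4) ln(1 − 4p/3) = −0.75 ln(1 − 0.29082) = −0.75 ln(0.70918)
  = −0.75 × (-0.343646) = 0.257735 substitutions/site.
Under a molecular clock d = 2μt, so t = d/(2μ) = 0.257735 / (2 × 0.0081) = 15.91 Myr.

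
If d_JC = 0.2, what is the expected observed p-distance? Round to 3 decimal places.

p = (3/4)(1 − e^(−4d/3)) = 0.75 × (1 − e^(-0.266667)) = 0.75 × (1 − 0.765928) = 0.175554.

0.176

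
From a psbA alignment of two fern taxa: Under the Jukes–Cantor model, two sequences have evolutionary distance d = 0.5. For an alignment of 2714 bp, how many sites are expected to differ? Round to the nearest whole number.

990

Invert JC69: p = (3/4)(1 − e^(−4d/3)) = 0.75 × (1 − e^(-0.666667)) = 0.75 × (1 − 0.513417) = 0.364937.
Expected differing sites = pL ≈ 0.364937 × 2714 = 990.439018 ≈ 990.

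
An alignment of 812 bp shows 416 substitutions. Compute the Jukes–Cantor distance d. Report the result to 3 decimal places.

0.862

p = 416/812 ≈ 0.512315.
d = −(3/4) ln(1 − 4p/3) = −0.75 ln(1 − 0.683087) = −0.75 ln(0.316913)
  = −0.75 × (-1.149128) = 0.861846 substitutions/site.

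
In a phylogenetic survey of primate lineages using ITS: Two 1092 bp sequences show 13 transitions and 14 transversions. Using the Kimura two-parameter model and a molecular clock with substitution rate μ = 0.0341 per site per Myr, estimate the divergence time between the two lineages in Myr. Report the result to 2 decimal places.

0.37

P = 13/1092 ≈ 0.011905 and Q = 14/1092 ≈ 0.012821.
Under the Kimura two-parameter model, d = −½ ln(1 − 2P − Q) − ¼ ln(1 − 2Q).
1 − 2P − Q = 0.963369, giving −½ ln(0.963369) = 0.018659.
1 − 2Q = 0.974358, giving −¼ ln(0.974358) = 0.006494.
d = 0.018659 + 0.006494 = 0.025153.
Under a molecular clock d = 2μt, so t = d/(2μ) = 0.025153 / (2 × 0.0341) = 0.37 Myr.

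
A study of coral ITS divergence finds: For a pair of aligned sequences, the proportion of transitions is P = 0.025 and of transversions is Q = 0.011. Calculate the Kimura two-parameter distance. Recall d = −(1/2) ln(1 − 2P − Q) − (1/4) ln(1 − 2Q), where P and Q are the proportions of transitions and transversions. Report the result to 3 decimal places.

0.037

Under the Kimura two-parameter model, d = −½ ln(1 − 2P − Q) − ¼ ln(1 − 2Q).
1 − 2P − Q = 0.939, giving −½ ln(0.939) = 0.031470.
1 − 2Q = 0.978, giving −¼ ln(0.978) = 0.005561.
d = 0.031470 + 0.005561 = 0.037031.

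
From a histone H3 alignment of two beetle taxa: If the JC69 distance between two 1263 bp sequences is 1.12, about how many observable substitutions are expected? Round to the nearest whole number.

Invert JC69: p = (3/4)(1 − e^(−4d/3)) = 0.75 × (1 − e^(-1.493333)) = 0.75 × (1 − 0.224623) = 0.581533.
Expected differing sites = pL ≈ 0.581533 × 1263 = 734.476179 ≈ 734.

734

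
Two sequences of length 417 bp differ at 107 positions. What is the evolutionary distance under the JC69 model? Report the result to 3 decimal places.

p = 107/417 ≈ 0.256595.
d = −(3/4) ln(1 − 4p/3) = −0.75 ln(1 − 0.342127) = −0.75 ln(0.657873)
  = −0.75 × (-0.418743) = 0.314057 substitutions/site.

0.314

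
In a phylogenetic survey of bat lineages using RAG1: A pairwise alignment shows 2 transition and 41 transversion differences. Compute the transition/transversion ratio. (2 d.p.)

0.05

R = 2/41 = 0.048780… ≈ 0.05 (to 2 d.p.).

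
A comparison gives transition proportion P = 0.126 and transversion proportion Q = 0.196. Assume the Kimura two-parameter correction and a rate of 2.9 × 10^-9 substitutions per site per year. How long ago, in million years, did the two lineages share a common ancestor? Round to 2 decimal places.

72.67

Under the Kimura two-parameter model, d = −½ ln(1 − 2P − Q) − ¼ ln(1 − 2Q).
1 − 2P − Q = 0.552, giving −½ ln(0.552) = 0.297104.
1 − 2Q = 0.608, giving −¼ ln(0.608) = 0.124395.
d = 0.297104 + 0.124395 = 0.421499.
Under a molecular clock d = 2μt, so t = d/(2μ) = 0.421499 / (2 × 2.9 × 10^-9) = 72.67 million years.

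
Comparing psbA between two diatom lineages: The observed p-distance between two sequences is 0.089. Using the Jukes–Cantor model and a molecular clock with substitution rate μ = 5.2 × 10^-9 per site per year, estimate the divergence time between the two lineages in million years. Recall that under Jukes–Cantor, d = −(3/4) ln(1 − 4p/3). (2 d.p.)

9.11

d = −(3/4) ln(1 − 4p/3) = −0.75 ln(1 − 0.118667) = −0.75 ln(0.881333)
  = −0.75 × (-0.126320) = 0.094740 substitutions/site.
Under a molecular clock d = 2μt, so t = d/(2μ) = 0.094740 / (2 × 5.2 × 10^-9) = 9.11 million years.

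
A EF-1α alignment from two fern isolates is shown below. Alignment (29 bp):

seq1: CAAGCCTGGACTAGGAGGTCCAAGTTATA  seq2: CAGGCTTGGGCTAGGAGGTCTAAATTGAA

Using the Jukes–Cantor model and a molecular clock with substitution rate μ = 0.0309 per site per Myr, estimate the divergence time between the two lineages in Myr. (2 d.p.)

The sequences differ at 7 of 29 sites (3, 6, 10, 21, 24, 27, 28), so p = 7/29 ≈ 0.241379.
d = −(3/4) ln(1 − 4p/3) = −0.75 ln(1 − 0.321839) = −0.75 ln(0.678161)
  = −0.75 × (-0.388371) = 0.291278 substitutions/site.
Under a molecular clock d = 2μt, so t = d/(2μ) = 0.291278 / (2 × 0.0309) = 4.71 Myr.

4.71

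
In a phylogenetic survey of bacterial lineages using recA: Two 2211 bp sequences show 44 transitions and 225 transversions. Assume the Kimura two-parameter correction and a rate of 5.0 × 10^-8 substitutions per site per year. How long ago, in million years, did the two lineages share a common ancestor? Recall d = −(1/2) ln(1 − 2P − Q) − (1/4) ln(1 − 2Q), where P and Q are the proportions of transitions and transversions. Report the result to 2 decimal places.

1.33

P = 44/2211 ≈ 0.0199 and Q = 225/2211 ≈ 0.101764.
Under the Kimura two-parameter model, d = −½ ln(1 − 2P − Q) − ¼ ln(1 − 2Q).
1 − 2P − Q = 0.858436, giving −½ ln(0.858436) = 0.076322.
1 − 2Q = 0.796472, giving −¼ ln(0.796472) = 0.056891.
d = 0.076322 + 0.056891 = 0.133213.
Under a molecular clock d = 2μt, so t = d/(2μ) = 0.133213 / (2 × 5.0 × 10^-8) = 1.33 million years.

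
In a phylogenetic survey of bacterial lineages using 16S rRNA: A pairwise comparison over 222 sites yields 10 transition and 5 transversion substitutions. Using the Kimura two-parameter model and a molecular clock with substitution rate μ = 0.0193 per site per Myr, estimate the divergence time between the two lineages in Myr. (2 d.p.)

P = 10/222 ≈ 0.045045 and Q = 5/222 ≈ 0.022523.
Under the Kimura two-parameter model, d = −½ ln(1 − 2P − Q) − ¼ ln(1 − 2Q).
1 − 2P − Q = 0.887387, giving −½ ln(0.887387) = 0.059737.
1 − 2Q = 0.954954, giving −¼ ln(0.954954) = 0.011523.
d = 0.059737 + 0.011523 = 0.071260.
Under a molecular clock d = 2μt, so t = d/(2μ) = 0.071260 / (2 × 0.0193) = 1.85 Myr.

1.85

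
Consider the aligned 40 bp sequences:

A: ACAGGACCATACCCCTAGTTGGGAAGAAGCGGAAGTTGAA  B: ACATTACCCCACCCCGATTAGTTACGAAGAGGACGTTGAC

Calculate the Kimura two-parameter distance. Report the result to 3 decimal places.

Of 40 sites, 1 differences are transitions and 12 are transversions, so P = 1/40 = 0.025 and Q = 12/40 = 0.3.
Under the Kimura two-parameter model, d = −½ ln(1 − 2P − Q) − ¼ ln(1 − 2Q).
1 − 2P − Q = 0.65, giving −½ ln(0.65) = 0.215391.
1 − 2Q = 0.4, giving −¼ ln(0.4) = 0.229073.
d = 0.215391 + 0.229073 = 0.444464.

0.444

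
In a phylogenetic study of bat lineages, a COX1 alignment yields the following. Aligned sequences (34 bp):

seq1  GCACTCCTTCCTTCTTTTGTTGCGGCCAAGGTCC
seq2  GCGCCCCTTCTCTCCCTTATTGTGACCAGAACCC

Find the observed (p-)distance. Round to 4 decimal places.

The sequences differ at 13 of 34 positions.
p = 13/34 = 0.382352… ≈ 0.3824 (to 4 d.p.).

0.3824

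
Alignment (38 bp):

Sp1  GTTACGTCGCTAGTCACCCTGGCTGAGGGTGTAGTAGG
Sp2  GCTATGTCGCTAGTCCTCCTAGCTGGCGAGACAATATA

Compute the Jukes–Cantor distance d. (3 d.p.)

The sequences differ at 14 of 38 sites, so p = 14/38 ≈ 0.368421.
d = −(3/4) ln(1 − 4p/3) = −0.75 ln(1 − 0.491228) = −0.75 ln(0.508772)
  = −0.75 × (-0.675755) = 0.506816 substitutions/site.

0.507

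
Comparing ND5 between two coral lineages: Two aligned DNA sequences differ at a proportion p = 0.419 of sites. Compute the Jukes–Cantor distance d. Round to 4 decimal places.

0.6135

d = −(3/4) ln(1 − 4p/3) = −0.75 ln(1 − 0.558667) = −0.75 ln(0.441333)
  = −0.75 × (-0.817956) = 0.613467 substitutions/site.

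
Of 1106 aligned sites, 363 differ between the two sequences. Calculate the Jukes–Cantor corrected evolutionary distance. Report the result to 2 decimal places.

p = 363/1106 ≈ 0.32821.
d = −(3/4) ln(1 − 4p/3) = −0.75 ln(1 − 0.437613) = −0.75 ln(0.562387)
  = −0.75 × (-0.575565) = 0.431674 substitutions/site.

0.43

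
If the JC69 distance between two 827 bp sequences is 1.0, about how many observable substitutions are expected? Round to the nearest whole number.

457

Invert JC69: p = (3/4)(1 − e^(−4d/3)) = 0.75 × (1 − e^(-1.333333)) = 0.75 × (1 − 0.263597) = 0.552302.
Expected differing sites = pL ≈ 0.552302 × 827 = 456.753754 ≈ 457.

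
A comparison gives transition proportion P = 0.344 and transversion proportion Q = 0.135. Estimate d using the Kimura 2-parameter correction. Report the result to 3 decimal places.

0.944

Under the Kimura two-parameter model, d = −½ ln(1 − 2P − Q) − ¼ ln(1 − 2Q).
1 − 2P − Q = 0.177, giving −½ ln(0.177) = 0.865803.
1 − 2Q = 0.73, giving −¼ ln(0.73) = 0.078678.
d = 0.865803 + 0.078678 = 0.944481.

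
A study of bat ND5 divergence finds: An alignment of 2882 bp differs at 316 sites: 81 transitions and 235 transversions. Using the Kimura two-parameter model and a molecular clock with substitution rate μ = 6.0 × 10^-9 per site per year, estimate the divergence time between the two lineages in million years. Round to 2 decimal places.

P = 81/2882 ≈ 0.028105 and Q = 235/2882 ≈ 0.081541.
Under the Kimura two-parameter model, d = −½ ln(1 − 2P − Q) − ¼ ln(1 − 2Q).
1 − 2P − Q = 0.862249, giving −½ ln(0.862249) = 0.074106.
1 − 2Q = 0.836918, giving −¼ ln(0.836918) = 0.044507.
d = 0.074106 + 0.044507 = 0.118613.
Under a molecular clock d = 2μt, so t = d/(2μ) = 0.118613 / (2 × 6.0 × 10^-9) = 9.88 million years.

9.88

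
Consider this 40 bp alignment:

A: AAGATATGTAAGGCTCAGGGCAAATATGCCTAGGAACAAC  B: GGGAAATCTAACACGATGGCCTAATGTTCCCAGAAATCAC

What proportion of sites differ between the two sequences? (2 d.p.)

The sequences differ at 17 of 40 positions.
p = 17/40 = 0.425 ≈ 0.43 (to 2 d.p.).

0.43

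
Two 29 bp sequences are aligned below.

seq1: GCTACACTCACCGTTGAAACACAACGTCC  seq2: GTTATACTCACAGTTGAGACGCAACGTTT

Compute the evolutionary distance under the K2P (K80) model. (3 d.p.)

Of 29 sites, 6 differences are transitions and 1 are transversions, so P = 6/29 ≈ 0.206897 and Q = 1/29 ≈ 0.034483.
Under the Kimura two-parameter model, d = −½ ln(1 − 2P − Q) − ¼ ln(1 − 2Q).
1 − 2P − Q = 0.551723, giving −½ ln(0.551723) = 0.297355.
1 − 2Q = 0.931034, giving −¼ ln(0.931034) = 0.017865.
d = 0.297355 + 0.017865 = 0.315220.

0.315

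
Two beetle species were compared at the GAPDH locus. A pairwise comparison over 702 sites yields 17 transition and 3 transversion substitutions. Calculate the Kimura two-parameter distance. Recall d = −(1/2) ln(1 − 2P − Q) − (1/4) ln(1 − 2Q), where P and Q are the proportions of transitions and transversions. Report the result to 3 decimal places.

P = 17/702 ≈ 0.024217 and Q = 3/702 ≈ 0.004274.
Under the Kimura two-parameter model, d = −½ ln(1 − 2P − Q) − ¼ ln(1 − 2Q).
1 − 2P − Q = 0.947292, giving −½ ln(0.947292) = 0.027074.
1 − 2Q = 0.991452, giving −¼ ln(0.991452) = 0.002146.
d = 0.027074 + 0.002146 = 0.029220.

0.029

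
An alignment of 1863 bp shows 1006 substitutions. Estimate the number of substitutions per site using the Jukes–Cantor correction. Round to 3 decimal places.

0.955

p = 1006/1863 ≈ 0.539989.
d = −(3/4) ln(1 − 4p/3) = −0.75 ln(1 − 0.719985) = −0.75 ln(0.280015)
  = −0.75 × (-1.272912) = 0.954684 substitutions/site.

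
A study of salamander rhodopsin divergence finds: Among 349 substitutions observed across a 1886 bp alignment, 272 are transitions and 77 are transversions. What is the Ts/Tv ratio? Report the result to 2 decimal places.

3.53

R = 272/77 = 3.532467… ≈ 3.53 (to 2 d.p.).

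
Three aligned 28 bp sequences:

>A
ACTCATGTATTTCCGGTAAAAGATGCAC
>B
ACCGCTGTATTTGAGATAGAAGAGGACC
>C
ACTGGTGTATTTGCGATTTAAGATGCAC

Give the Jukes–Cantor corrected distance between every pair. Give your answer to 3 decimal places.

A–B: 10/28 sites differ → p ≈ 0.357143, d = −0.75 ln(1 − 0.476191) = 0.484971 ≈ 0.485.
A–C: 6/28 sites differ → p ≈ 0.214286, d = −0.75 ln(1 − 0.285715) = 0.252355 ≈ 0.252.
B–C: 8/28 sites differ → p ≈ 0.285714, d = −0.75 ln(1 − 0.380952) = 0.359679 ≈ 0.360.

d(A,B) = 0.485, d(A,C) = 0.252, d(B,C) = 0.360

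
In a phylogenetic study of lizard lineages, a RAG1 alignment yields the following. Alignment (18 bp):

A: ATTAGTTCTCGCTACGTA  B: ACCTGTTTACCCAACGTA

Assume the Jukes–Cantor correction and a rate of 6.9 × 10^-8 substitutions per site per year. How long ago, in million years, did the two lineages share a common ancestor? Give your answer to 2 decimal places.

The sequences differ at 7 of 18 sites (2, 3, 4, 8, 9, 11, 13), so p = 7/18 ≈ 0.388889.
d = −(3/4) ln(1 − 4p/3) = −0.75 ln(1 − 0.518519) = −0.75 ln(0.481481)
  = −0.75 × (-0.730889) = 0.548167 substitutions/site.
Under a molecular clock d = 2μt, so t = d/(2μ) = 0.548167 / (2 × 6.9 × 10^-8) = 3.97 million years.

3.97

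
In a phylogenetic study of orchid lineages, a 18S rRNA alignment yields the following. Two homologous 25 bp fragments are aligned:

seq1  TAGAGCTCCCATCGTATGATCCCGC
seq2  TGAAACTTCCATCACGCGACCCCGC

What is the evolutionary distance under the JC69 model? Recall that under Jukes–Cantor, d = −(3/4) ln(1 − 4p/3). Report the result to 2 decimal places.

The sequences differ at 9 of 25 sites (2, 3, 5, 8, 14, 15, 16, 17, 20), so p = 9/25 = 0.36.
d = −(3/4) ln(1 − 4p/3) = −0.75 ln(1 − 0.48) = −0.75 ln(0.52)
  = −0.75 × (-0.653926) = 0.490445 substitutions/site.

0.49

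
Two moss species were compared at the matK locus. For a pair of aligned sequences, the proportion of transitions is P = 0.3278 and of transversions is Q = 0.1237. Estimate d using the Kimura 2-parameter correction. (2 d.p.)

0.83

Under the Kimura two-parameter model, d = −½ ln(1 − 2P − Q) − ¼ ln(1 − 2Q).
1 − 2P − Q = 0.2207, giving −½ ln(0.2207) = 0.755475.
1 − 2Q = 0.7526, giving −¼ ln(0.7526) = 0.071055.
d = 0.755475 + 0.071055 = 0.826530.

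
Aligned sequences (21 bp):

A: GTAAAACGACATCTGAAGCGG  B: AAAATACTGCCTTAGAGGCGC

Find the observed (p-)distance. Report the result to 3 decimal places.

0.476

The sequences differ at 10 of 21 positions (sites 1, 2, 5, 8, 9, 11, 13, 14, 17, 21).
p = 10/21 = 0.476190… ≈ 0.476 (to 3 d.p.).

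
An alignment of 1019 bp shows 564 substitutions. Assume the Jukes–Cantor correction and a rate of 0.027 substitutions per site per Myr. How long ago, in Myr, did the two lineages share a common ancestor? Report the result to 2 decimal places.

18.60

p = 564/1019 ≈ 0.553484.
d = −(3/4) ln(1 − 4p/3) = −0.75 ln(1 − 0.737979) = −0.75 ln(0.262021)
  = −0.75 × (-1.339331) = 1.004498 substitutions/site.
Under a molecular clock d = 2μt, so t = d/(2μ) = 1.004498 / (2 × 0.027) = 18.60 Myr.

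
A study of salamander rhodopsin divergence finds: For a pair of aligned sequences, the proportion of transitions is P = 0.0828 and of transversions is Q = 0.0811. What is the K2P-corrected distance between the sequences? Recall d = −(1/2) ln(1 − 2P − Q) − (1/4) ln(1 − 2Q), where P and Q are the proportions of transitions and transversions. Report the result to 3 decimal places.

0.186

Under the Kimura two-parameter model, d = −½ ln(1 − 2P − Q) − ¼ ln(1 − 2Q).
1 − 2P − Q = 0.7533, giving −½ ln(0.7533) = 0.141646.
1 − 2Q = 0.8378, giving −¼ ln(0.8378) = 0.044244.
d = 0.141646 + 0.044244 = 0.185890.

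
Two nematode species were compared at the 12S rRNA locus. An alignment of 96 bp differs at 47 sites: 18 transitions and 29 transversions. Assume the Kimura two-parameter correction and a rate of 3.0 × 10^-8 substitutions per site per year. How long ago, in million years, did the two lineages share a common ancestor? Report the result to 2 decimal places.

P = 18/96 = 0.1875 and Q = 29/96 ≈ 0.302083.
Under the Kimura two-parameter model, d = −½ ln(1 − 2P − Q) − ¼ ln(1 − 2Q).
1 − 2P − Q = 0.322917, giving −½ ln(0.322917) = 0.565180.
1 − 2Q = 0.395834, giving −¼ ln(0.395834) = 0.231690.
d = 0.565180 + 0.231690 = 0.796870.
Under a molecular clock d = 2μt, so t = d/(2μ) = 0.796870 / (2 × 3.0 × 10^-8) = 13.28 million years.

13.28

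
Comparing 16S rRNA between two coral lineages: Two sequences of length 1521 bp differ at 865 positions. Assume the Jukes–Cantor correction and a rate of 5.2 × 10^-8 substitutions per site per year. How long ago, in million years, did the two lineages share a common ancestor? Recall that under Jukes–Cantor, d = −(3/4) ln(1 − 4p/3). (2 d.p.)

p = 865/1521 ≈ 0.568705.
d = −(3/4) ln(1 − 4p/3) = −0.75 ln(1 − 0.758273) = −0.75 ln(0.241727)
  = −0.75 × (-1.419946) = 1.064960 substitutions/site.
Under a molecular clock d = 2μt, so t = d/(2μ) = 1.064960 / (2 × 5.2 × 10^-8) = 10.24 million years.

10.24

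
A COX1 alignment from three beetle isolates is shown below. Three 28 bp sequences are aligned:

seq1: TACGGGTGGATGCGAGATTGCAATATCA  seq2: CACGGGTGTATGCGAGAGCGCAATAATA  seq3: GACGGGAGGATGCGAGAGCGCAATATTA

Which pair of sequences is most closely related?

seq1–seq2: 6/28 differ, p = 0.214, d = 0.252.
seq1–seq3: 5/28 differ, p = 0.179, d = 0.204.
seq2–seq3: 4/28 differ, p = 0.143, d = 0.158.
The smallest distance is between seq2 and seq3.

seq2 and seq3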